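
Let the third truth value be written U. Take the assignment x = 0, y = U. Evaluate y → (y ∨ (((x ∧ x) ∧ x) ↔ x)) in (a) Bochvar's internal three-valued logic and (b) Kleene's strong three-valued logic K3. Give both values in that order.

In Bochvar's internal three-valued logic: x ∧ x = 0 ∧ 0 = 0
(x ∧ x) ∧ x = 0 ∧ 0 = 0
((x ∧ x) ∧ x) ↔ x = 0 ↔ 0 = 1
y ∨ (((x ∧ x) ∧ x) ↔ x) = U ∨ 1 = U
y → (y ∨ (((x ∧ x) ∧ x) ↔ x)) = U → U = U
In Kleene's strong three-valued logic K3: x ∧ x = 0 ∧ 0 = 0
(x ∧ x) ∧ x = 0 ∧ 0 = 0
((x ∧ x) ∧ x) ↔ x = 0 ↔ 0 = 1
y ∨ (((x ∧ x) ∧ x) ↔ x) = U ∨ 1 = 1
y → (y ∨ (((x ∧ x) ∧ x) ↔ x)) = U → 1 = 1  [¬U ∨ 1]
They differ because Bochvar's internal three-valued logic and Kleene's strong three-valued logic K3 treat U differently under the binary connectives.

U; 1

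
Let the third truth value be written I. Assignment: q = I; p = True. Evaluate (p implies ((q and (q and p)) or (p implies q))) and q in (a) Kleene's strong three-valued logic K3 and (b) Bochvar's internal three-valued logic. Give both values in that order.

In Kleene's strong three-valued logic K3: q and p = I and True = I
q and (q and p) = I and I = I
p implies q = True implies I = I  [not True or I]
(q and (q and p)) or (p implies q) = I or I = I
p implies ((q and (q and p)) or (p implies q)) = True implies I = I
(p implies ((q and (q and p)) or (p implies q))) and q = I and I = I
In Bochvar's internal three-valued logic: q and p = I and True = I
q and (q and p) = I and I = I
p implies q = True implies I = I  [any arg is the third value ⇒ result is the third value]
(q and (q and p)) or (p implies q) = I or I = I
p implies ((q and (q and p)) or (p implies q)) = True implies I = I
(p implies ((q and (q and p)) or (p implies q))) and q = I and I = I

I; I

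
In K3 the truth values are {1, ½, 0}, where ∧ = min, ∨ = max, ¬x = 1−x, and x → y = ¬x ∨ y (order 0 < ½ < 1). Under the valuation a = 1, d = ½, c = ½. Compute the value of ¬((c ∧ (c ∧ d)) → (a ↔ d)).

½

c ∧ d = ½ ∧ ½ = ½
c ∧ (c ∧ d) = ½ ∧ ½ = ½
a ↔ d = 1 ↔ ½ = ½
(c ∧ (c ∧ d)) → (a ↔ d) = ½ → ½ = ½  [¬½ ∨ ½]
¬((c ∧ (c ∧ d)) → (a ↔ d)) = ¬½ = ½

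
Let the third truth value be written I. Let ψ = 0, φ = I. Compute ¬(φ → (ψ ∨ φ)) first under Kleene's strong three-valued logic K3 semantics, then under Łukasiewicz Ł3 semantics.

In Kleene's strong three-valued logic K3: ψ ∨ φ = 0 ∨ I = I
φ → (ψ ∨ φ) = I → I = I  [¬I ∨ I]
¬(φ → (ψ ∨ φ)) = ¬I = I
In Łukasiewicz Ł3: ψ ∨ φ = 0 ∨ I = I
φ → (ψ ∨ φ) = I → I = 1  [min(1, 1−½+½)]
¬(φ → (ψ ∨ φ)) = ¬1 = 0
They differ because Kleene's strong three-valued logic K3 and Łukasiewicz Ł3 treat I differently under implication.

I; 0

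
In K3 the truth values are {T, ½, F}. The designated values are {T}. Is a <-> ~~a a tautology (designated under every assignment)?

No

Countermodel: a=½ gives ½, which is not designated.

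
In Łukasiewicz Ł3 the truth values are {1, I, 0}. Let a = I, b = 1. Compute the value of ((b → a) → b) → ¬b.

b → a = 1 → I = I  [min(1, 1−1+½)]
(b → a) → b = I → 1 = 1
¬b = ¬1 = 0
((b → a) → b) → ¬b = 1 → 0 = 0

0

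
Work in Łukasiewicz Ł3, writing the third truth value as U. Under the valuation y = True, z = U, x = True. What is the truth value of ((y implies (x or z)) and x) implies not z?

U

x or z = True or U = True
y implies (x or z) = True implies True = True
(y implies (x or z)) and x = True and True = True
not z = not U = U
((y implies (x or z)) and x) implies not z = True implies U = U  [min(1, 1−1+½)]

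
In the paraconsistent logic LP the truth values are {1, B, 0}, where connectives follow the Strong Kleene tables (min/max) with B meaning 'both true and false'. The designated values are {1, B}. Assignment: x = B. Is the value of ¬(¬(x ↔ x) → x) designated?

x ↔ x = B ↔ B = B
¬(x ↔ x) = ¬B = B
¬(x ↔ x) → x = B → B = B  [¬B ∨ B]
¬(¬(x ↔ x) → x) = ¬B = B
B ∈ {1, B}.

Yes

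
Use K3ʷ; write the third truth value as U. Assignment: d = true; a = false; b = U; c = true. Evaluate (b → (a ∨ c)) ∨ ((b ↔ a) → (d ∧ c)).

U

a ∨ c = false ∨ true = true
b → (a ∨ c) = U → true = U
b ↔ a = U ↔ false = U
d ∧ c = true ∧ true = true
(b ↔ a) → (d ∧ c) = U → true = U
(b → (a ∨ c)) ∨ ((b ↔ a) → (d ∧ c)) = U ∨ U = U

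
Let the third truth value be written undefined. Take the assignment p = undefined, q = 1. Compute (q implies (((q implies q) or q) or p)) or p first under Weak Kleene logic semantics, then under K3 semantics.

In Weak Kleene logic: q implies q = 1 implies 1 = 1
(q implies q) or q = 1 or 1 = 1
((q implies q) or q) or p = 1 or undefined = undefined
q implies (((q implies q) or q) or p) = 1 implies undefined = undefined  [any arg is the third value ⇒ result is the third value]
(q implies (((q implies q) or q) or p)) or p = undefined or undefined = undefined
In K3: q implies q = 1 implies 1 = 1
(q implies q) or q = 1 or 1 = 1
((q implies q) or q) or p = 1 or undefined = 1
q implies (((q implies q) or q) or p) = 1 implies 1 = 1
(q implies (((q implies q) or q) or p)) or p = 1 or undefined = 1
They differ because Weak Kleene logic and K3 treat undefined differently under the binary connectives.

undefined; 1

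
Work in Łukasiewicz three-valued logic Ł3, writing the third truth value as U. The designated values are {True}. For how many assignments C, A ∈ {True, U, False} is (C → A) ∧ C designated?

Designated under: (C=True, A=True).

1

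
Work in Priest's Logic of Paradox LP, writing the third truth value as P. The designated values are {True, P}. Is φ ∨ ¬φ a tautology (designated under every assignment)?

Yes

Every assignment of φ over {True, P, False} gives a value in {True, P}.
In particular, with φ=P: φ ∨ ¬φ = P.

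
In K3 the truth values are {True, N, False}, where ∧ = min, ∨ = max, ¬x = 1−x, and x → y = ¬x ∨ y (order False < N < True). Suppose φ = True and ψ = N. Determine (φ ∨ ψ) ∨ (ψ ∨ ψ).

φ ∨ ψ = True ∨ N = True
ψ ∨ ψ = N ∨ N = N
(φ ∨ ψ) ∨ (ψ ∨ ψ) = True ∨ N = True

True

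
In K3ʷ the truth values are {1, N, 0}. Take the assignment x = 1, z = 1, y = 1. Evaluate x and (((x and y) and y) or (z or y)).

x and y = 1 and 1 = 1
(x and y) and y = 1 and 1 = 1
z or y = 1 or 1 = 1
((x and y) and y) or (z or y) = 1 or 1 = 1
x and (((x and y) and y) or (z or y)) = 1 and 1 = 1

1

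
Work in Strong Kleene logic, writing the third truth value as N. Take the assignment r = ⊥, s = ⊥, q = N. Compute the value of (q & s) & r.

q & s = N & ⊥ = ⊥
(q & s) & r = ⊥ & ⊥ = ⊥

⊥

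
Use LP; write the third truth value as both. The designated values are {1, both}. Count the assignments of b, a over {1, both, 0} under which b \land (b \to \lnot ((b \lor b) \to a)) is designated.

Of the 9 assignments, 5 give a value in {1, both}.

5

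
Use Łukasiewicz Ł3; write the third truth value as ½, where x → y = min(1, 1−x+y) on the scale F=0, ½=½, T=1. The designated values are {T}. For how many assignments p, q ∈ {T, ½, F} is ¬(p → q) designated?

Designated under: (p=T, q=F).

1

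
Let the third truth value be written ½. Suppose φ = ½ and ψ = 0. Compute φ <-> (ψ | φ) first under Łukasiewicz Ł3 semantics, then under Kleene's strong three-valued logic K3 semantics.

1; ½

In Łukasiewicz Ł3: ψ | φ = 0 | ½ = ½
φ <-> (ψ | φ) = ½ <-> ½ = 1
In Kleene's strong three-valued logic K3: ψ | φ = 0 | ½ = ½
φ <-> (ψ | φ) = ½ <-> ½ = ½
They differ because Łukasiewicz Ł3 and Kleene's strong three-valued logic K3 treat ½ differently under implication.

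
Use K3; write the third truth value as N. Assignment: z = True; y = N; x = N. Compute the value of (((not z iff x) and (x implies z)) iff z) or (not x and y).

N

not z = not True = False
not z iff x = False iff N = N
x implies z = N implies True = True  [not N or True]
(not z iff x) and (x implies z) = N and True = N
((not z iff x) and (x implies z)) iff z = N iff True = N
not x = not N = N
not x and y = N and N = N
(((not z iff x) and (x implies z)) iff z) or (not x and y) = N or N = N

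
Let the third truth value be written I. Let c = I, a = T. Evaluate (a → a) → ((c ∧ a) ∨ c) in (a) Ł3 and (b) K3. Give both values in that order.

In Ł3: a → a = T → T = T
c ∧ a = I ∧ T = I
(c ∧ a) ∨ c = I ∨ I = I
(a → a) → ((c ∧ a) ∨ c) = T → I = I  [min(1, 1−1+½)]
In K3: a → a = T → T = T
c ∧ a = I ∧ T = I
(c ∧ a) ∨ c = I ∨ I = I
(a → a) → ((c ∧ a) ∨ c) = T → I = I  [¬T ∨ I]

I; I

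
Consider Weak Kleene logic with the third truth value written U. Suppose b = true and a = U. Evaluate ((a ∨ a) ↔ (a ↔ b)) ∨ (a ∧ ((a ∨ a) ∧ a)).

a ∨ a = U ∨ U = U
a ↔ b = U ↔ true = U
(a ∨ a) ↔ (a ↔ b) = U ↔ U = U
a ∨ a = U ∨ U = U
(a ∨ a) ∧ a = U ∧ U = U
a ∧ ((a ∨ a) ∧ a) = U ∧ U = U
((a ∨ a) ↔ (a ↔ b)) ∨ (a ∧ ((a ∨ a) ∧ a)) = U ∨ U = U

U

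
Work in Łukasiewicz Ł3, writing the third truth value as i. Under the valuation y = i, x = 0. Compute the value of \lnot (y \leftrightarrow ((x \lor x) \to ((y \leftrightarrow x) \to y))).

x \lor x = 0 \lor 0 = 0
y \leftrightarrow x = i \leftrightarrow 0 = i  [1 − |½−0|]
(y \leftrightarrow x) \to y = i \to i = 1
(x \lor x) \to ((y \leftrightarrow x) \to y) = 0 \to 1 = 1
y \leftrightarrow ((x \lor x) \to ((y \leftrightarrow x) \to y)) = i \leftrightarrow 1 = i
\lnot (y \leftrightarrow ((x \lor x) \to ((y \leftrightarrow x) \to y))) = \lnot i = i

i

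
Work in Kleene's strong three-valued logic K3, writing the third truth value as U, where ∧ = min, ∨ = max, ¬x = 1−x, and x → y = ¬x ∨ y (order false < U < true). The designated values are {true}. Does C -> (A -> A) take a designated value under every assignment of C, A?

Countermodel: C=true, A=U gives U, which is not designated.

No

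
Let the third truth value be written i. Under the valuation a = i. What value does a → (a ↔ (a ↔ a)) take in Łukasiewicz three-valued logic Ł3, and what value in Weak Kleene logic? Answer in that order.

In Łukasiewicz three-valued logic Ł3: a ↔ a = i ↔ i = T  [1 − |½−½|]
a ↔ (a ↔ a) = i ↔ T = i
a → (a ↔ (a ↔ a)) = i → i = T
In Weak Kleene logic: a ↔ a = i ↔ i = i
a ↔ (a ↔ a) = i ↔ i = i
a → (a ↔ (a ↔ a)) = i → i = i  [any arg is the third value ⇒ result is the third value]
They differ because Łukasiewicz three-valued logic Ł3 and Weak Kleene logic treat i differently under the binary connectives.

T; i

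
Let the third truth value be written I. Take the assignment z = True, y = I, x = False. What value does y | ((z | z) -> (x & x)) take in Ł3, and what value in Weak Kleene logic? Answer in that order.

In Ł3: z | z = True | True = True
x & x = False & False = False
(z | z) -> (x & x) = True -> False = False
y | ((z | z) -> (x & x)) = I | False = I
In Weak Kleene logic: z | z = True | True = True
x & x = False & False = False
(z | z) -> (x & x) = True -> False = False
y | ((z | z) -> (x & x)) = I | False = I

I; I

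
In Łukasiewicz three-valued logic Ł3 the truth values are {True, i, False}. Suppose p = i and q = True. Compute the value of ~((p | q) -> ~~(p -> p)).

False

p | q = i | True = True
p -> p = i -> i = True  [min(1, 1−½+½)]
~(p -> p) = ~True = False
~~(p -> p) = ~False = True
(p | q) -> ~~(p -> p) = True -> True = True
~((p | q) -> ~~(p -> p)) = ~True = False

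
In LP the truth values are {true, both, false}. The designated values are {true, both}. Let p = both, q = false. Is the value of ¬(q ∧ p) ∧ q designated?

q ∧ p = false ∧ both = false
¬(q ∧ p) = ¬false = true
¬(q ∧ p) ∧ q = true ∧ false = false
false ∉ {true, both}.

No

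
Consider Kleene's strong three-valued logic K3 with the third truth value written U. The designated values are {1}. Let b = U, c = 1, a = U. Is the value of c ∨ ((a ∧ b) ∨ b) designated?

Yes

a ∧ b = U ∧ U = U
(a ∧ b) ∨ b = U ∨ U = U
c ∨ ((a ∧ b) ∨ b) = 1 ∨ U = 1
1 ∈ {1}.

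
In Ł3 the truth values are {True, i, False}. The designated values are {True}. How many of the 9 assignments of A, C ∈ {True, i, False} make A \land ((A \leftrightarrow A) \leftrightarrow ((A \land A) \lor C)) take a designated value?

3

Designated under: (A=True, C=True); (A=True, C=i); (A=True, C=False).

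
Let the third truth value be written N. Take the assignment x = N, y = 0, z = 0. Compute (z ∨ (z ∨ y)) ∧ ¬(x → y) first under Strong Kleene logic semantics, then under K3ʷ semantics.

0; N

In Strong Kleene logic: z ∨ y = 0 ∨ 0 = 0
z ∨ (z ∨ y) = 0 ∨ 0 = 0
x → y = N → 0 = N  [¬N ∨ 0]
¬(x → y) = ¬N = N
(z ∨ (z ∨ y)) ∧ ¬(x → y) = 0 ∧ N = 0
In K3ʷ: z ∨ y = 0 ∨ 0 = 0
z ∨ (z ∨ y) = 0 ∨ 0 = 0
x → y = N → 0 = N  [any arg is the third value ⇒ result is the third value]
¬(x → y) = ¬N = N
(z ∨ (z ∨ y)) ∧ ¬(x → y) = 0 ∧ N = N
They differ because Strong Kleene logic and K3ʷ treat N differently under the binary connectives.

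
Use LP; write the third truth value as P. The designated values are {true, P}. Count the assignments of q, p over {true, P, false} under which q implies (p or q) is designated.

9

Of the 9 assignments, 9 give a value in {true, P}.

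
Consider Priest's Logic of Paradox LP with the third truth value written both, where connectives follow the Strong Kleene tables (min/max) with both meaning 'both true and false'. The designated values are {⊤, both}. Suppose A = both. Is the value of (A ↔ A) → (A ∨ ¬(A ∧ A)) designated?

Yes

A ↔ A = both ↔ both = both
A ∧ A = both ∧ both = both
¬(A ∧ A) = ¬both = both
A ∨ ¬(A ∧ A) = both ∨ both = both
(A ↔ A) → (A ∨ ¬(A ∧ A)) = both → both = both  [¬both ∨ both]
both ∈ {⊤, both}.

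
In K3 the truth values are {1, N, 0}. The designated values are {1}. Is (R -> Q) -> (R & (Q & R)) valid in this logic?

Countermodel: R=1, Q=N gives N, which is not designated.

No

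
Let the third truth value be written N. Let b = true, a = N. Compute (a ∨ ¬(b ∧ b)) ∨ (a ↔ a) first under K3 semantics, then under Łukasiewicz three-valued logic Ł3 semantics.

N; true

In K3: b ∧ b = true ∧ true = true
¬(b ∧ b) = ¬true = false
a ∨ ¬(b ∧ b) = N ∨ false = N
a ↔ a = N ↔ N = N
(a ∨ ¬(b ∧ b)) ∨ (a ↔ a) = N ∨ N = N
In Łukasiewicz three-valued logic Ł3: b ∧ b = true ∧ true = true
¬(b ∧ b) = ¬true = false
a ∨ ¬(b ∧ b) = N ∨ false = N
a ↔ a = N ↔ N = true  [1 − |½−½|]
(a ∨ ¬(b ∧ b)) ∨ (a ↔ a) = N ∨ true = true
They differ because K3 and Łukasiewicz three-valued logic Ł3 treat N differently under implication.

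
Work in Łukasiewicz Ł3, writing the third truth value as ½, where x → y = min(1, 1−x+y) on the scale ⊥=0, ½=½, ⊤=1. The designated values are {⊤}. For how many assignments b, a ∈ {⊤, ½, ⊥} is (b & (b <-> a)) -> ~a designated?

7

Of the 9 assignments, 7 give a value in {⊤}.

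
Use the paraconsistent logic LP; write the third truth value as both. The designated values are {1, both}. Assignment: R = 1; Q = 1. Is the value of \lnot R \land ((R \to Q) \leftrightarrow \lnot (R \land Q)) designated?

\lnot R = \lnot 1 = 0
R \to Q = 1 \to 1 = 1
R \land Q = 1 \land 1 = 1
\lnot (R \land Q) = \lnot 1 = 0
(R \to Q) \leftrightarrow \lnot (R \land Q) = 1 \leftrightarrow 0 = 0
\lnot R \land ((R \to Q) \leftrightarrow \lnot (R \land Q)) = 0 \land 0 = 0
0 ∉ {1, both}.

No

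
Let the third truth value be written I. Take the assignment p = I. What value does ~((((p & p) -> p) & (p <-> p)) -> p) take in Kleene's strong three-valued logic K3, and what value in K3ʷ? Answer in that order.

In Kleene's strong three-valued logic K3: p & p = I & I = I
(p & p) -> p = I -> I = I  [~I | I]
p <-> p = I <-> I = I
((p & p) -> p) & (p <-> p) = I & I = I
(((p & p) -> p) & (p <-> p)) -> p = I -> I = I
~((((p & p) -> p) & (p <-> p)) -> p) = ~I = I
In K3ʷ: p & p = I & I = I
(p & p) -> p = I -> I = I  [any arg is the third value ⇒ result is the third value]
p <-> p = I <-> I = I
((p & p) -> p) & (p <-> p) = I & I = I
(((p & p) -> p) & (p <-> p)) -> p = I -> I = I
~((((p & p) -> p) & (p <-> p)) -> p) = ~I = I

I; I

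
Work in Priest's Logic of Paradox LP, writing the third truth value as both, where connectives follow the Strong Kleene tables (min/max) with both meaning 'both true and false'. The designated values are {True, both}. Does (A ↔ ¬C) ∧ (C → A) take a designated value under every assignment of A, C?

Countermodel: A=True, C=True gives False, which is not designated.

No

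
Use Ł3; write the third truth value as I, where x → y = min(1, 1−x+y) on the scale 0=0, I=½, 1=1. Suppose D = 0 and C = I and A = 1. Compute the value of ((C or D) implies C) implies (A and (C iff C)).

1

C or D = I or 0 = I
(C or D) implies C = I implies I = 1  [min(1, 1−½+½)]
C iff C = I iff I = 1
A and (C iff C) = 1 and 1 = 1
((C or D) implies C) implies (A and (C iff C)) = 1 implies 1 = 1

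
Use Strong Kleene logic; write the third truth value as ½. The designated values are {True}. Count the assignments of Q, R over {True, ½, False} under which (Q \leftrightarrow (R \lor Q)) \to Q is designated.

Designated under: (Q=True, R=True); (Q=True, R=½); (Q=True, R=False); (Q=False, R=True).

4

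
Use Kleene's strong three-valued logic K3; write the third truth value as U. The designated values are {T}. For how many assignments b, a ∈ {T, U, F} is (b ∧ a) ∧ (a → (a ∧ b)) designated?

Designated under: (b=T, a=T).

1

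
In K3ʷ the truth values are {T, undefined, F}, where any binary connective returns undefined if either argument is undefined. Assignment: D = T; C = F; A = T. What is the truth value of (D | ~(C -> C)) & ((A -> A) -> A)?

C -> C = F -> F = T
~(C -> C) = ~T = F
D | ~(C -> C) = T | F = T
A -> A = T -> T = T
(A -> A) -> A = T -> T = T
(D | ~(C -> C)) & ((A -> A) -> A) = T & T = T

T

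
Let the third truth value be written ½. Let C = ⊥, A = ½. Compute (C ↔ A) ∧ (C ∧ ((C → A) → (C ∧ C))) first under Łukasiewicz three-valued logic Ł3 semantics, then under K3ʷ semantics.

⊥; ½

In Łukasiewicz three-valued logic Ł3: C ↔ A = ⊥ ↔ ½ = ½  [1 − |0−½|]
C → A = ⊥ → ½ = ⊤
C ∧ C = ⊥ ∧ ⊥ = ⊥
(C → A) → (C ∧ C) = ⊤ → ⊥ = ⊥
C ∧ ((C → A) → (C ∧ C)) = ⊥ ∧ ⊥ = ⊥
(C ↔ A) ∧ (C ∧ ((C → A) → (C ∧ C))) = ½ ∧ ⊥ = ⊥
In K3ʷ: C ↔ A = ⊥ ↔ ½ = ½
C → A = ⊥ → ½ = ½
C ∧ C = ⊥ ∧ ⊥ = ⊥
(C → A) → (C ∧ C) = ½ → ⊥ = ½
C ∧ ((C → A) → (C ∧ C)) = ⊥ ∧ ½ = ½
(C ↔ A) ∧ (C ∧ ((C → A) → (C ∧ C))) = ½ ∧ ½ = ½
They differ because Łukasiewicz three-valued logic Ł3 and K3ʷ treat ½ differently under the binary connectives.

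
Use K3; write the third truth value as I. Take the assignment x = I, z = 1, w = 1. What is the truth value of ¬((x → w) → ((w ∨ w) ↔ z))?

0

x → w = I → 1 = 1  [¬I ∨ 1]
w ∨ w = 1 ∨ 1 = 1
(w ∨ w) ↔ z = 1 ↔ 1 = 1
(x → w) → ((w ∨ w) ↔ z) = 1 → 1 = 1
¬((x → w) → ((w ∨ w) ↔ z)) = ¬1 = 0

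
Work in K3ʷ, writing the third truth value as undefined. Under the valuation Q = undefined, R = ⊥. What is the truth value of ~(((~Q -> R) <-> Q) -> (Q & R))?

~Q = ~undefined = undefined
~Q -> R = undefined -> ⊥ = undefined
(~Q -> R) <-> Q = undefined <-> undefined = undefined
Q & R = undefined & ⊥ = undefined
((~Q -> R) <-> Q) -> (Q & R) = undefined -> undefined = undefined
~(((~Q -> R) <-> Q) -> (Q & R)) = ~undefined = undefined

undefined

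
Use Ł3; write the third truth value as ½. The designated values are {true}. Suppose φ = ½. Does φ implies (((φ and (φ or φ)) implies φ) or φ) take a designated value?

φ or φ = ½ or ½ = ½
φ and (φ or φ) = ½ and ½ = ½
(φ and (φ or φ)) implies φ = ½ implies ½ = true  [min(1, 1−½+½)]
((φ and (φ or φ)) implies φ) or φ = true or ½ = true
φ implies (((φ and (φ or φ)) implies φ) or φ) = ½ implies true = true
true ∈ {true}.

Yes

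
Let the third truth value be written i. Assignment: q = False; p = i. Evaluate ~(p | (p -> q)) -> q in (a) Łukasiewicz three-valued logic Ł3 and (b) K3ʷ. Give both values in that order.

i; i

In Łukasiewicz three-valued logic Ł3: p -> q = i -> False = i  [min(1, 1−½+0)]
p | (p -> q) = i | i = i
~(p | (p -> q)) = ~i = i
~(p | (p -> q)) -> q = i -> False = i
In K3ʷ: p -> q = i -> False = i  [any arg is the third value ⇒ result is the third value]
p | (p -> q) = i | i = i
~(p | (p -> q)) = ~i = i
~(p | (p -> q)) -> q = i -> False = i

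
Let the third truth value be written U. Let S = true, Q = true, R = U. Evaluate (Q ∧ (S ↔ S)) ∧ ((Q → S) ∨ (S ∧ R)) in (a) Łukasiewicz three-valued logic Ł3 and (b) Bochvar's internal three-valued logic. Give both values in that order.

In Łukasiewicz three-valued logic Ł3: S ↔ S = true ↔ true = true
Q ∧ (S ↔ S) = true ∧ true = true
Q → S = true → true = true
S ∧ R = true ∧ U = U
(Q → S) ∨ (S ∧ R) = true ∨ U = true
(Q ∧ (S ↔ S)) ∧ ((Q → S) ∨ (S ∧ R)) = true ∧ true = true
In Bochvar's internal three-valued logic: S ↔ S = true ↔ true = true
Q ∧ (S ↔ S) = true ∧ true = true
Q → S = true → true = true
S ∧ R = true ∧ U = U
(Q → S) ∨ (S ∧ R) = true ∨ U = U
(Q ∧ (S ↔ S)) ∧ ((Q → S) ∨ (S ∧ R)) = true ∧ U = U
They differ because Łukasiewicz three-valued logic Ł3 and Bochvar's internal three-valued logic treat U differently under the binary connectives.

true; U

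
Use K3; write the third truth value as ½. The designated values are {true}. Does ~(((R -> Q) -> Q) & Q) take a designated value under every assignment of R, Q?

No

Countermodel: R=true, Q=true gives false, which is not designated.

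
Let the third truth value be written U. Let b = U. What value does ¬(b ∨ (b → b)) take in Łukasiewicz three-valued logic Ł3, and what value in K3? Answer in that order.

In Łukasiewicz three-valued logic Ł3: b → b = U → U = 1  [min(1, 1−½+½)]
b ∨ (b → b) = U ∨ 1 = 1
¬(b ∨ (b → b)) = ¬1 = 0
In K3: b → b = U → U = U
b ∨ (b → b) = U ∨ U = U
¬(b ∨ (b → b)) = ¬U = U
They differ because Łukasiewicz three-valued logic Ł3 and K3 treat U differently under implication.

0; U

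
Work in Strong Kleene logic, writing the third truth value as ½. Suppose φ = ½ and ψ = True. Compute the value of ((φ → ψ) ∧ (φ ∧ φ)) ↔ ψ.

φ → ψ = ½ → True = True
φ ∧ φ = ½ ∧ ½ = ½
(φ → ψ) ∧ (φ ∧ φ) = True ∧ ½ = ½
((φ → ψ) ∧ (φ ∧ φ)) ↔ ψ = ½ ↔ True = ½

½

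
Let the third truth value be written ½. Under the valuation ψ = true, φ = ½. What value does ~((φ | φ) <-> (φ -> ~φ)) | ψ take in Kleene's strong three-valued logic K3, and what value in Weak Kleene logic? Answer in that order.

In Kleene's strong three-valued logic K3: φ | φ = ½ | ½ = ½
~φ = ~½ = ½
φ -> ~φ = ½ -> ½ = ½
(φ | φ) <-> (φ -> ~φ) = ½ <-> ½ = ½
~((φ | φ) <-> (φ -> ~φ)) = ~½ = ½
~((φ | φ) <-> (φ -> ~φ)) | ψ = ½ | true = true
In Weak Kleene logic: φ | φ = ½ | ½ = ½
~φ = ~½ = ½
φ -> ~φ = ½ -> ½ = ½  [any arg is the third value ⇒ result is the third value]
(φ | φ) <-> (φ -> ~φ) = ½ <-> ½ = ½
~((φ | φ) <-> (φ -> ~φ)) = ~½ = ½
~((φ | φ) <-> (φ -> ~φ)) | ψ = ½ | true = ½
They differ because Kleene's strong three-valued logic K3 and Weak Kleene logic treat ½ differently under the binary connectives.

true; ½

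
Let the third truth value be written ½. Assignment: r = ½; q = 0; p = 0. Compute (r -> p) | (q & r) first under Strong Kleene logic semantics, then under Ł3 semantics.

½; ½

In Strong Kleene logic: r -> p = ½ -> 0 = ½
q & r = 0 & ½ = 0
(r -> p) | (q & r) = ½ | 0 = ½
In Ł3: r -> p = ½ -> 0 = ½  [min(1, 1−½+0)]
q & r = 0 & ½ = 0
(r -> p) | (q & r) = ½ | 0 = ½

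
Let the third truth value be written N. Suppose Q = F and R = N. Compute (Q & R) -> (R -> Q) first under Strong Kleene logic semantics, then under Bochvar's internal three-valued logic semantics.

In Strong Kleene logic: Q & R = F & N = F
R -> Q = N -> F = N  [~N | F]
(Q & R) -> (R -> Q) = F -> N = T
In Bochvar's internal three-valued logic: Q & R = F & N = N
R -> Q = N -> F = N
(Q & R) -> (R -> Q) = N -> N = N
They differ because Strong Kleene logic and Bochvar's internal three-valued logic treat N differently under the binary connectives.

T; N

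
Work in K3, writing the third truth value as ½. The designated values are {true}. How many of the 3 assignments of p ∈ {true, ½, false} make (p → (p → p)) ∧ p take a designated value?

p=true: true ✓
p=½: ½ ·
p=false: false ·

1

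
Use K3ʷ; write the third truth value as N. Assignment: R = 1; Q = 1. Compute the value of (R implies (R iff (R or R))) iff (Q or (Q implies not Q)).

R or R = 1 or 1 = 1
R iff (R or R) = 1 iff 1 = 1
R implies (R iff (R or R)) = 1 implies 1 = 1
not Q = not 1 = 0
Q implies not Q = 1 implies 0 = 0
Q or (Q implies not Q) = 1 or 0 = 1
(R implies (R iff (R or R))) iff (Q or (Q implies not Q)) = 1 iff 1 = 1

1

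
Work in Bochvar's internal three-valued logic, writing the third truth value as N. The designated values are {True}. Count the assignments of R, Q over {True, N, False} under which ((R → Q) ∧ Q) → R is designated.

Designated under: (R=True, Q=True); (R=True, Q=False); (R=False, Q=False).

3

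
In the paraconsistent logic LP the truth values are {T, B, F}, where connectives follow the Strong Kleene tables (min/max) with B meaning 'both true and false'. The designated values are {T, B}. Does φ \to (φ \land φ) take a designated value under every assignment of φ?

Yes

Every assignment of φ over {T, B, F} gives a value in {T, B}.
In particular, with φ=B: φ \to (φ \land φ) = B.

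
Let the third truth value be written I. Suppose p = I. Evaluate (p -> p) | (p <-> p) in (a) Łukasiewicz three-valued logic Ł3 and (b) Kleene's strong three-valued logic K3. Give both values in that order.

In Łukasiewicz three-valued logic Ł3: p -> p = I -> I = True
p <-> p = I <-> I = True
(p -> p) | (p <-> p) = True | True = True
In Kleene's strong three-valued logic K3: p -> p = I -> I = I
p <-> p = I <-> I = I
(p -> p) | (p <-> p) = I | I = I
They differ because Łukasiewicz three-valued logic Ł3 and Kleene's strong three-valued logic K3 treat I differently under implication.

True; I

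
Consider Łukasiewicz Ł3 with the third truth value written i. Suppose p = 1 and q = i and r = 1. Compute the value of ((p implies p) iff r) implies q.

p implies p = 1 implies 1 = 1
(p implies p) iff r = 1 iff 1 = 1
((p implies p) iff r) implies q = 1 implies i = i  [min(1, 1−1+½)]

i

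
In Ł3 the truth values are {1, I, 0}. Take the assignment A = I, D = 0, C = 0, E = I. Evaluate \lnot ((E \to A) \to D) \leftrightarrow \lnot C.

E \to A = I \to I = 1
(E \to A) \to D = 1 \to 0 = 0
\lnot ((E \to A) \to D) = \lnot 0 = 1
\lnot C = \lnot 0 = 1
\lnot ((E \to A) \to D) \leftrightarrow \lnot C = 1 \leftrightarrow 1 = 1

1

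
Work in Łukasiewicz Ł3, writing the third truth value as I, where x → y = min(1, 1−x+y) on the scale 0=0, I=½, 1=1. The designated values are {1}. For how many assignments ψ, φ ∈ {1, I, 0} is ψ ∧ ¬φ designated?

Designated under: (ψ=1, φ=0).

1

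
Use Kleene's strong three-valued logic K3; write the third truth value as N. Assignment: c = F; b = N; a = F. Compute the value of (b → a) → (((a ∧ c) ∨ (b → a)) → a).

b → a = N → F = N  [¬N ∨ F]
a ∧ c = F ∧ F = F
b → a = N → F = N
(a ∧ c) ∨ (b → a) = F ∨ N = N
((a ∧ c) ∨ (b → a)) → a = N → F = N
(b → a) → (((a ∧ c) ∨ (b → a)) → a) = N → N = N

N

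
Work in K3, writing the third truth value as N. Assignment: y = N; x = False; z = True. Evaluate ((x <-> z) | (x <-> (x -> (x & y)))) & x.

x <-> z = False <-> True = False
x & y = False & N = False
x -> (x & y) = False -> False = True
x <-> (x -> (x & y)) = False <-> True = False
(x <-> z) | (x <-> (x -> (x & y))) = False | False = False
((x <-> z) | (x <-> (x -> (x & y)))) & x = False & False = False

False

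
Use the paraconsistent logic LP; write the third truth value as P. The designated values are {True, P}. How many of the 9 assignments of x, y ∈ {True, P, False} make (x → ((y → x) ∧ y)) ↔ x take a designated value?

Of the 9 assignments, 5 give a value in {True, P}.

5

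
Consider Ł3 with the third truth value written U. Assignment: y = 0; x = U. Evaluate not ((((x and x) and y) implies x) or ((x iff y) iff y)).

x and x = U and U = U
(x and x) and y = U and 0 = 0
((x and x) and y) implies x = 0 implies U = 1  [min(1, 1−0+½)]
x iff y = U iff 0 = U
(x iff y) iff y = U iff 0 = U
(((x and x) and y) implies x) or ((x iff y) iff y) = 1 or U = 1
not ((((x and x) and y) implies x) or ((x iff y) iff y)) = not 1 = 0

0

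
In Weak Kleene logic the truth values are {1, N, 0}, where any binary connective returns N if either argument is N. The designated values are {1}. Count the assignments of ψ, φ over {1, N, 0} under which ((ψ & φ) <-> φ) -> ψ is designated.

3

Designated under: (ψ=1, φ=1); (ψ=1, φ=0); (ψ=0, φ=1).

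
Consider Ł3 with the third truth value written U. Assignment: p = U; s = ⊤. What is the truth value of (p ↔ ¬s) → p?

⊤

¬s = ¬⊤ = ⊥
p ↔ ¬s = U ↔ ⊥ = U
(p ↔ ¬s) → p = U → U = ⊤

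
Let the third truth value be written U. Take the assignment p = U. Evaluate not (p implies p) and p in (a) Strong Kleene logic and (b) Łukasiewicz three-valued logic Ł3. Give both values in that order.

In Strong Kleene logic: p implies p = U implies U = U  [not U or U]
not (p implies p) = not U = U
not (p implies p) and p = U and U = U
In Łukasiewicz three-valued logic Ł3: p implies p = U implies U = True  [min(1, 1−½+½)]
not (p implies p) = not True = False
not (p implies p) and p = False and U = False
They differ because Strong Kleene logic and Łukasiewicz three-valued logic Ł3 treat U differently under implication.

U; False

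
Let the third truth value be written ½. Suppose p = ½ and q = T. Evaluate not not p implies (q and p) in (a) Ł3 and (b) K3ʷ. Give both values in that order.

In Ł3: not p = not ½ = ½
not not p = not ½ = ½
q and p = T and ½ = ½
not not p implies (q and p) = ½ implies ½ = T  [min(1, 1−½+½)]
In K3ʷ: not p = not ½ = ½
not not p = not ½ = ½
q and p = T and ½ = ½
not not p implies (q and p) = ½ implies ½ = ½  [any arg is the third value ⇒ result is the third value]
They differ because Ł3 and K3ʷ treat ½ differently under the binary connectives.

T; ½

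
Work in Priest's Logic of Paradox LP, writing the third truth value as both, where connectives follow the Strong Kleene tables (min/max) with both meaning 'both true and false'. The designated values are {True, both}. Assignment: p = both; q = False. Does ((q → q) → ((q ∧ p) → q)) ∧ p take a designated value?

q → q = False → False = True
q ∧ p = False ∧ both = False
(q ∧ p) → q = False → False = True
(q → q) → ((q ∧ p) → q) = True → True = True
((q → q) → ((q ∧ p) → q)) ∧ p = True ∧ both = both
both ∈ {True, both}.

Yes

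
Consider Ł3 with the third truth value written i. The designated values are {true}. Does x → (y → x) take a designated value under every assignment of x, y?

Every assignment of x, y over {true, i, false} gives a value in {true}.
In particular, with x=i, y=i: x → (y → x) = true.

Yes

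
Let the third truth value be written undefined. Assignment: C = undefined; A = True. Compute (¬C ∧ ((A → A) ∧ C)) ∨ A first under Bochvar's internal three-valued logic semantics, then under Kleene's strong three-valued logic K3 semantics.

In Bochvar's internal three-valued logic: ¬C = ¬undefined = undefined
A → A = True → True = True
(A → A) ∧ C = True ∧ undefined = undefined
¬C ∧ ((A → A) ∧ C) = undefined ∧ undefined = undefined
(¬C ∧ ((A → A) ∧ C)) ∨ A = undefined ∨ True = undefined
In Kleene's strong three-valued logic K3: ¬C = ¬undefined = undefined
A → A = True → True = True
(A → A) ∧ C = True ∧ undefined = undefined
¬C ∧ ((A → A) ∧ C) = undefined ∧ undefined = undefined
(¬C ∧ ((A → A) ∧ C)) ∨ A = undefined ∨ True = True
They differ because Bochvar's internal three-valued logic and Kleene's strong three-valued logic K3 treat undefined differently under the binary connectives.

undefined; True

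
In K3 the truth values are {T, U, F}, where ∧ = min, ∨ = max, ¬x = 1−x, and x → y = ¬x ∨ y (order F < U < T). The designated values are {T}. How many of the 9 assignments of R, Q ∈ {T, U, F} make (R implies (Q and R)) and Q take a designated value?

Designated under: (R=T, Q=T); (R=F, Q=T).

2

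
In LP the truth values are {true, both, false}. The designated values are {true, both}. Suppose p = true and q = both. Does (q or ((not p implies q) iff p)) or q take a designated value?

not p = not true = false
not p implies q = false implies both = true  [not false or both]
(not p implies q) iff p = true iff true = true
q or ((not p implies q) iff p) = both or true = true
(q or ((not p implies q) iff p)) or q = true or both = true
true ∈ {true, both}.

Yes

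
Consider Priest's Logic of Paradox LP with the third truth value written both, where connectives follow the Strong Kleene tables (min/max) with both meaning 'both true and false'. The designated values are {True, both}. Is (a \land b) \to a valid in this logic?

Every assignment of a, b over {True, both, False} gives a value in {True, both}.
In particular, with a=both, b=both: (a \land b) \to a = both.

Yes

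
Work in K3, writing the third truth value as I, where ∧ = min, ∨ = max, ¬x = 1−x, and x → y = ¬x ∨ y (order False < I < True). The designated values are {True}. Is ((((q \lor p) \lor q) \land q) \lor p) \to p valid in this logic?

Countermodel: q=True, p=I gives I, which is not designated.

No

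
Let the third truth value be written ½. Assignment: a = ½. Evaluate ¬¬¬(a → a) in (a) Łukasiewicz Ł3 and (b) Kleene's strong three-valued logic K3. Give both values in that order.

False; ½

In Łukasiewicz Ł3: a → a = ½ → ½ = True  [min(1, 1−½+½)]
¬(a → a) = ¬True = False
¬¬(a → a) = ¬False = True
¬¬¬(a → a) = ¬True = False
In Kleene's strong three-valued logic K3: a → a = ½ → ½ = ½  [¬½ ∨ ½]
¬(a → a) = ¬½ = ½
¬¬(a → a) = ¬½ = ½
¬¬¬(a → a) = ¬½ = ½
They differ because Łukasiewicz Ł3 and Kleene's strong three-valued logic K3 treat ½ differently under implication.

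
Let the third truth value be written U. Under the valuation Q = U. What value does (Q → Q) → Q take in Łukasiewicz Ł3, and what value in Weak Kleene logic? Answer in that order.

In Łukasiewicz Ł3: Q → Q = U → U = true  [min(1, 1−½+½)]
(Q → Q) → Q = true → U = U
In Weak Kleene logic: Q → Q = U → U = U
(Q → Q) → Q = U → U = U

U; U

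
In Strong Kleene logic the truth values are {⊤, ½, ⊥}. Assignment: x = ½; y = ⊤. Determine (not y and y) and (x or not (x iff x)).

not y = not ⊤ = ⊥
not y and y = ⊥ and ⊤ = ⊥
x iff x = ½ iff ½ = ½
not (x iff x) = not ½ = ½
x or not (x iff x) = ½ or ½ = ½
(not y and y) and (x or not (x iff x)) = ⊥ and ½ = ⊥

⊥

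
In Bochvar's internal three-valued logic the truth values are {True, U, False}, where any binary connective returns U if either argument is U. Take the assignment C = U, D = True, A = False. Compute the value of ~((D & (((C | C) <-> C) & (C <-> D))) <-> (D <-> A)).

U

C | C = U | U = U
(C | C) <-> C = U <-> U = U
C <-> D = U <-> True = U
((C | C) <-> C) & (C <-> D) = U & U = U
D & (((C | C) <-> C) & (C <-> D)) = True & U = U
D <-> A = True <-> False = False
(D & (((C | C) <-> C) & (C <-> D))) <-> (D <-> A) = U <-> False = U
~((D & (((C | C) <-> C) & (C <-> D))) <-> (D <-> A)) = ~U = U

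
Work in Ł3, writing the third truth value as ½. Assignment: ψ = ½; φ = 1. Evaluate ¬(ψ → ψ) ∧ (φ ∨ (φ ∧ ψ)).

0

ψ → ψ = ½ → ½ = 1  [min(1, 1−½+½)]
¬(ψ → ψ) = ¬1 = 0
φ ∧ ψ = 1 ∧ ½ = ½
φ ∨ (φ ∧ ψ) = 1 ∨ ½ = 1
¬(ψ → ψ) ∧ (φ ∨ (φ ∧ ψ)) = 0 ∧ 1 = 0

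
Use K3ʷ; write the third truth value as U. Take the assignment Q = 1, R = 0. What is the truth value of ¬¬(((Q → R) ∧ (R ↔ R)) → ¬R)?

1

Q → R = 1 → 0 = 0
R ↔ R = 0 ↔ 0 = 1
(Q → R) ∧ (R ↔ R) = 0 ∧ 1 = 0
¬R = ¬0 = 1
((Q → R) ∧ (R ↔ R)) → ¬R = 0 → 1 = 1
¬(((Q → R) ∧ (R ↔ R)) → ¬R) = ¬1 = 0
¬¬(((Q → R) ∧ (R ↔ R)) → ¬R) = ¬0 = 1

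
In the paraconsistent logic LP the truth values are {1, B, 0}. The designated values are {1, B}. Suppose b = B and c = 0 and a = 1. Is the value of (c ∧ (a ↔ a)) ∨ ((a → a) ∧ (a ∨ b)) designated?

Yes

a ↔ a = 1 ↔ 1 = 1
c ∧ (a ↔ a) = 0 ∧ 1 = 0
a → a = 1 → 1 = 1
a ∨ b = 1 ∨ B = 1
(a → a) ∧ (a ∨ b) = 1 ∧ 1 = 1
(c ∧ (a ↔ a)) ∨ ((a → a) ∧ (a ∨ b)) = 0 ∨ 1 = 1
1 ∈ {1, B}.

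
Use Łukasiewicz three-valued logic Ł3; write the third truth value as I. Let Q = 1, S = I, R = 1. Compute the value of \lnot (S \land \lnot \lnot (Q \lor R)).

I

Q \lor R = 1 \lor 1 = 1
\lnot (Q \lor R) = \lnot 1 = 0
\lnot \lnot (Q \lor R) = \lnot 0 = 1
S \land \lnot \lnot (Q \lor R) = I \land 1 = I
\lnot (S \land \lnot \lnot (Q \lor R)) = \lnot I = I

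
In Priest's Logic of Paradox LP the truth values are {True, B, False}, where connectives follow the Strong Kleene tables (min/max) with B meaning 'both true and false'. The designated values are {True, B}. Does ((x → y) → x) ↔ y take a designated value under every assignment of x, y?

Countermodel: x=True, y=False gives False, which is not designated.

No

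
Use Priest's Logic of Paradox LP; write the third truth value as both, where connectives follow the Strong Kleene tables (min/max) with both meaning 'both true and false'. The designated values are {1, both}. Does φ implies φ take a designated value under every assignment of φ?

Yes

Every assignment of φ over {1, both, 0} gives a value in {1, both}.
In particular, with φ=both: φ implies φ = both.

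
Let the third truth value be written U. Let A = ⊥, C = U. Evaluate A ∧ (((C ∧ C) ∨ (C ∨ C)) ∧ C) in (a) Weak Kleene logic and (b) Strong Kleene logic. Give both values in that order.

U; ⊥

In Weak Kleene logic: C ∧ C = U ∧ U = U
C ∨ C = U ∨ U = U
(C ∧ C) ∨ (C ∨ C) = U ∨ U = U
((C ∧ C) ∨ (C ∨ C)) ∧ C = U ∧ U = U
A ∧ (((C ∧ C) ∨ (C ∨ C)) ∧ C) = ⊥ ∧ U = U
In Strong Kleene logic: C ∧ C = U ∧ U = U
C ∨ C = U ∨ U = U
(C ∧ C) ∨ (C ∨ C) = U ∨ U = U
((C ∧ C) ∨ (C ∨ C)) ∧ C = U ∧ U = U
A ∧ (((C ∧ C) ∨ (C ∨ C)) ∧ C) = ⊥ ∧ U = ⊥
They differ because Weak Kleene logic and Strong Kleene logic treat U differently under the binary connectives.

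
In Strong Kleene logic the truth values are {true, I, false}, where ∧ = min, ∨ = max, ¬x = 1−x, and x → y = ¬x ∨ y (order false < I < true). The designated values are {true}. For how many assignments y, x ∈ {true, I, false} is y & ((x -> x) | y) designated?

Designated under: (y=true, x=true); (y=true, x=I); (y=true, x=false).

3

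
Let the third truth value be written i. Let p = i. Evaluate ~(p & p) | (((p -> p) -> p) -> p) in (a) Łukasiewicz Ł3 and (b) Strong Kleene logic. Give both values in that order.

1; i

In Łukasiewicz Ł3: p & p = i & i = i
~(p & p) = ~i = i
p -> p = i -> i = 1  [min(1, 1−½+½)]
(p -> p) -> p = 1 -> i = i
((p -> p) -> p) -> p = i -> i = 1
~(p & p) | (((p -> p) -> p) -> p) = i | 1 = 1
In Strong Kleene logic: p & p = i & i = i
~(p & p) = ~i = i
p -> p = i -> i = i
(p -> p) -> p = i -> i = i
((p -> p) -> p) -> p = i -> i = i
~(p & p) | (((p -> p) -> p) -> p) = i | i = i
They differ because Łukasiewicz Ł3 and Strong Kleene logic treat i differently under implication.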